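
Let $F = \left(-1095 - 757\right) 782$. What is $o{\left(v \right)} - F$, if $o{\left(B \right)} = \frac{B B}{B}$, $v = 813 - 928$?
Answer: $1448149$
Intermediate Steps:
$v = -115$ ($v = 813 - 928 = -115$)
$o{\left(B \right)} = B$ ($o{\left(B \right)} = \frac{B^{2}}{B} = B$)
$F = -1448264$ ($F = \left(-1852\right) 782 = -1448264$)
$o{\left(v \right)} - F = -115 - -1448264 = -115 + 1448264 = 1448149$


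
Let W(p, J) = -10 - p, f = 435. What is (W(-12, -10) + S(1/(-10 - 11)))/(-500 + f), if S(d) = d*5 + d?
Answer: -12/455 ≈ -0.026374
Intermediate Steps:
S(d) = 6*d (S(d) = 5*d + d = 6*d)
(W(-12, -10) + S(1/(-10 - 11)))/(-500 + f) = ((-10 - 1*(-12)) + 6/(-10 - 11))/(-500 + 435) = ((-10 + 12) + 6/(-21))/(-65) = (2 + 6*(-1/21))*(-1/65) = (2 - 2/7)*(-1/65) = (12/7)*(-1/65) = -12/455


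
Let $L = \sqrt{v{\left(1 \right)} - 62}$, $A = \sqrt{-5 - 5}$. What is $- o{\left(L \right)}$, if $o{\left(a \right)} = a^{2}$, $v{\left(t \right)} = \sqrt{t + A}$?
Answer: $62 - \sqrt{1 + i \sqrt{10}} \approx 60.531 - 1.0763 i$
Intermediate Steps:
$A = i \sqrt{10}$ ($A = \sqrt{-5 - 5} = \sqrt{-10} = i \sqrt{10} \approx 3.1623 i$)
$v{\left(t \right)} = \sqrt{t + i \sqrt{10}}$
$L = \sqrt{-62 + \sqrt{1 + i \sqrt{10}}}$ ($L = \sqrt{\sqrt{1 + i \sqrt{10}} - 62} = \sqrt{-62 + \sqrt{1 + i \sqrt{10}}} \approx 0.06916 + 7.7805 i$)
$- o{\left(L \right)} = - \left(\sqrt{-62 + \sqrt{1 + i \sqrt{10}}}\right)^{2} = - (-62 + \sqrt{1 + i \sqrt{10}}) = 62 - \sqrt{1 + i \sqrt{10}}$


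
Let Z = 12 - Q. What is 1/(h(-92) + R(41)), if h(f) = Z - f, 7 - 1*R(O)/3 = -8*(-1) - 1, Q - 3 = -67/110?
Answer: 110/11177 ≈ 0.0098416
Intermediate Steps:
Q = 263/110 (Q = 3 - 67/110 = 263/110 ≈ 2.3909)
R(O) = 0 (R(O) = 21 - 3*(-8*(-1) - 1) = 21 - 3*(8 - 1) = 21 - 3*7 = 21 - 21 = 0)
Z = 1057/110 (Z = 12 - 1*263/110 = 12 - 263/110 = 1057/110 ≈ 9.6091)
h(f) = 1057/110 - f
1/(h(-92) + R(41)) = 1/((1057/110 - 1*(-92)) + 0) = 1/((1057/110 + 92) + 0) = 1/(11177/110 + 0) = 1/(11177/110) = 110/11177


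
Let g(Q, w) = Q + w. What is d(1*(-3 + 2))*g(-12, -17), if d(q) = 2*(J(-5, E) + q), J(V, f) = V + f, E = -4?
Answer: 580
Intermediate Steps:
d(q) = -18 + 2*q (d(q) = 2*((-5 - 4) + q) = 2*(-9 + q) = -18 + 2*q)
d(1*(-3 + 2))*g(-12, -17) = (-18 + 2*(1*(-3 + 2)))*(-12 - 17) = (-18 + 2*(1*(-1)))*(-29) = (-18 + 2*(-1))*(-29) = (-18 - 2)*(-29) = -20*(-29) = 580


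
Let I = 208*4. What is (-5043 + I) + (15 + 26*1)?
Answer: -4170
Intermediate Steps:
I = 832
(-5043 + I) + (15 + 26*1) = (-5043 + 832) + (15 + 26*1) = -4211 + (15 + 26) = -4211 + 41 = -4170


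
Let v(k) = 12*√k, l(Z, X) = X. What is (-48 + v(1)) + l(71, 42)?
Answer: 6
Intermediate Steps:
(-48 + v(1)) + l(71, 42) = (-48 + 12*√1) + 42 = (-48 + 12*1) + 42 = (-48 + 12) + 42 = -36 + 42 = 6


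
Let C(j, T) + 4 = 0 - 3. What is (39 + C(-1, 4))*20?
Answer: 640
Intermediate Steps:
C(j, T) = -7 (C(j, T) = -4 + (0 - 3) = -4 - 3 = -7)
(39 + C(-1, 4))*20 = (39 - 7)*20 = 32*20 = 640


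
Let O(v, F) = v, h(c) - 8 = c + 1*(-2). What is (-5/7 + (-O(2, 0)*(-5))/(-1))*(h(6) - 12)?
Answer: 0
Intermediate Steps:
h(c) = 6 + c (h(c) = 8 + (c + 1*(-2)) = 8 + (c - 2) = 8 + (-2 + c) = 6 + c)
(-5/7 + (-O(2, 0)*(-5))/(-1))*(h(6) - 12) = (-5/7 + (-1*2*(-5))/(-1))*((6 + 6) - 12) = (-5*⅐ - 2*(-5)*(-1))*(12 - 12) = (-5/7 + 10*(-1))*0 = (-5/7 - 10)*0 = -75/7*0 = 0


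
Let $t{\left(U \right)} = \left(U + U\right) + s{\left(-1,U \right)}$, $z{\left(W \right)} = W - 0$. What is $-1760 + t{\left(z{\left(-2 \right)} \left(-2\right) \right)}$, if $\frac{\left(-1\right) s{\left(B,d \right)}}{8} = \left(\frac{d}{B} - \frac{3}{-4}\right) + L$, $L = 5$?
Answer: $-1766$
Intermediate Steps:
$z{\left(W \right)} = W$ ($z{\left(W \right)} = W + 0 = W$)
$s{\left(B,d \right)} = -46 - \frac{8 d}{B}$ ($s{\left(B,d \right)} = - 8 \left(\left(\frac{d}{B} - \frac{3}{-4}\right) + 5\right) = - 8 \left(\left(\frac{d}{B} - - \frac{3}{4}\right) + 5\right) = - 8 \left(\left(\frac{d}{B} + \frac{3}{4}\right) + 5\right) = - 8 \left(\left(\frac{3}{4} + \frac{d}{B}\right) + 5\right) = - 8 \left(\frac{23}{4} + \frac{d}{B}\right) = -46 - \frac{8 d}{B}$)
$t{\left(U \right)} = -46 + 10 U$ ($t{\left(U \right)} = \left(U + U\right) - \left(46 + \frac{8 U}{-1}\right) = 2 U - \left(46 + 8 U \left(-1\right)\right) = 2 U + \left(-46 + 8 U\right) = -46 + 10 U$)
$-1760 + t{\left(z{\left(-2 \right)} \left(-2\right) \right)} = -1760 - \left(46 - 10 \left(\left(-2\right) \left(-2\right)\right)\right) = -1760 + \left(-46 + 10 \cdot 4\right) = -1760 + \left(-46 + 40\right) = -1760 - 6 = -1766$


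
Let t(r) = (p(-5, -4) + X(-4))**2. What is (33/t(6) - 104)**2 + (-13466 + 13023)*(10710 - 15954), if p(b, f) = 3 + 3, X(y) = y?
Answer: 37316161/16 ≈ 2.3323e+6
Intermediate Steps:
p(b, f) = 6
t(r) = 4 (t(r) = (6 - 4)**2 = 2**2 = 4)
(33/t(6) - 104)**2 + (-13466 + 13023)*(10710 - 15954) = (33/4 - 104)**2 + (-13466 + 13023)*(10710 - 15954) = (33*(1/4) - 104)**2 - 443*(-5244) = (33/4 - 104)**2 + 2323092 = (-383/4)**2 + 2323092 = 146689/16 + 2323092 = 37316161/16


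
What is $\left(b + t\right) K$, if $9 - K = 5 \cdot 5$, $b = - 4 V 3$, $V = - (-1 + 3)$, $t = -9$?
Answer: $-240$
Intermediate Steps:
$V = -2$ ($V = \left(-1\right) 2 = -2$)
$b = 24$ ($b = \left(-4\right) \left(-2\right) 3 = 8 \cdot 3 = 24$)
$K = -16$ ($K = 9 - 5 \cdot 5 = 9 - 25 = -16$)
$\left(b + t\right) K = \left(24 - 9\right) \left(-16\right) = 15 \left(-16\right) = -240$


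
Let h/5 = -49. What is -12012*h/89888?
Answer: 735735/22472 ≈ 32.740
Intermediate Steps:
h = -245 (h = 5*(-49) = -245)
-12012*h/89888 = -12012*(-245)/89888 = 2942940*(1/89888) = 735735/22472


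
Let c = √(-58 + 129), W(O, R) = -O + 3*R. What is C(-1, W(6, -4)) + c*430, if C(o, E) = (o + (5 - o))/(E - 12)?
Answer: -⅙ + 430*√71 ≈ 3623.1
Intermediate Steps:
c = √71 ≈ 8.4261
C(o, E) = 5/(-12 + E)
C(-1, W(6, -4)) + c*430 = 5/(-12 + (-1*6 + 3*(-4))) + √71*430 = 5/(-12 + (-6 - 12)) + 430*√71 = 5/(-12 - 18) + 430*√71 = 5/(-30) + 430*√71 = 5*(-1/30) + 430*√71 = -⅙ + 430*√71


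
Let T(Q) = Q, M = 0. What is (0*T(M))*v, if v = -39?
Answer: 0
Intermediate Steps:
(0*T(M))*v = (0*0)*(-39) = 0*(-39) = 0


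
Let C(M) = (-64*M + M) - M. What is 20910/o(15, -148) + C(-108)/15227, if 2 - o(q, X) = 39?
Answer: -318140826/563399 ≈ -564.68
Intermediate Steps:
o(q, X) = -37 (o(q, X) = 2 - 1*39 = 2 - 39 = -37)
C(M) = -64*M (C(M) = -63*M - M = -64*M)
20910/o(15, -148) + C(-108)/15227 = 20910/(-37) - 64*(-108)/15227 = 20910*(-1/37) + 6912*(1/15227) = -20910/37 + 6912/15227 = -318140826/563399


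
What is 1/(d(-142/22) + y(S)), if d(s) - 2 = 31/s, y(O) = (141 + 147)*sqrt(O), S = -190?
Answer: -14129/79442973361 - 1451808*I*sqrt(190)/79442973361 ≈ -1.7785e-7 - 0.0002519*I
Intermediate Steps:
y(O) = 288*sqrt(O)
d(s) = 2 + 31/s
1/(d(-142/22) + y(S)) = 1/((2 + 31/((-142/22))) + 288*sqrt(-190)) = 1/((2 + 31/((-142*1/22))) + 288*(I*sqrt(190))) = 1/((2 + 31/(-71/11)) + 288*I*sqrt(190)) = 1/((2 + 31*(-11/71)) + 288*I*sqrt(190)) = 1/((2 - 341/71) + 288*I*sqrt(190)) = 1/(-199/71 + 288*I*sqrt(190))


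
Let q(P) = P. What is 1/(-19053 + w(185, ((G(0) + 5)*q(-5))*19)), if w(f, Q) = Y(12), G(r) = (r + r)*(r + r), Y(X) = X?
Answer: -1/19041 ≈ -5.2518e-5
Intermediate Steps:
G(r) = 4*r**2 (G(r) = (2*r)*(2*r) = 4*r**2)
w(f, Q) = 12
1/(-19053 + w(185, ((G(0) + 5)*q(-5))*19)) = 1/(-19053 + 12) = 1/(-19041) = -1/19041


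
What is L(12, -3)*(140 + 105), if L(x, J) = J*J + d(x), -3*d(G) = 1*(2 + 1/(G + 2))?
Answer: 12215/6 ≈ 2035.8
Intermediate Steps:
d(G) = -2/3 - 1/(3*(2 + G)) (d(G) = -(2 + 1/(G + 2))/3 = -(2 + 1/(2 + G))/3 = -2/3 - 1/(3*(2 + G)))
L(x, J) = J**2 + (-5 - 2*x)/(3*(2 + x)) (L(x, J) = J*J + (-5 - 2*x)/(3*(2 + x)) = J**2 + (-5 - 2*x)/(3*(2 + x)))
L(12, -3)*(140 + 105) = ((-5 - 2*12 + 3*(-3)**2*(2 + 12))/(3*(2 + 12)))*(140 + 105) = ((1/3)*(-5 - 24 + 3*9*14)/14)*245 = ((1/3)*(1/14)*(-5 - 24 + 378))*245 = ((1/3)*(1/14)*349)*245 = (349/42)*245 = 12215/6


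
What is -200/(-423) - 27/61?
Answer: 779/25803 ≈ 0.030190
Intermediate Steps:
-200/(-423) - 27/61 = -200*(-1/423) - 27*1/61 = 200/423 - 27/61 = 779/25803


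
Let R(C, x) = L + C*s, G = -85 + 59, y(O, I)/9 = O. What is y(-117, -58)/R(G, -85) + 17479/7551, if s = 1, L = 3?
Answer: 8353220/173673 ≈ 48.097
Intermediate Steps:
y(O, I) = 9*O
G = -26
R(C, x) = 3 + C (R(C, x) = 3 + C*1 = 3 + C)
y(-117, -58)/R(G, -85) + 17479/7551 = (9*(-117))/(3 - 26) + 17479/7551 = -1053/(-23) + 17479*(1/7551) = -1053*(-1/23) + 17479/7551 = 1053/23 + 17479/7551 = 8353220/173673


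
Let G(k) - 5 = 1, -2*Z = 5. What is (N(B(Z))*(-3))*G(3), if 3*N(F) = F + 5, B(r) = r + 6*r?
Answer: 75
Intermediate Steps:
Z = -5/2 (Z = -½*5 = -5/2 ≈ -2.5000)
G(k) = 6 (G(k) = 5 + 1 = 6)
B(r) = 7*r
N(F) = 5/3 + F/3 (N(F) = (F + 5)/3 = (5 + F)/3 = 5/3 + F/3)
(N(B(Z))*(-3))*G(3) = ((5/3 + (7*(-5/2))/3)*(-3))*6 = ((5/3 + (⅓)*(-35/2))*(-3))*6 = ((5/3 - 35/6)*(-3))*6 = -25/6*(-3)*6 = (25/2)*6 = 75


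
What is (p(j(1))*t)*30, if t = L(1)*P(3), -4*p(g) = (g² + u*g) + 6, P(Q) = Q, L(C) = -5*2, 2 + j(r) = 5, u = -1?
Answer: 2700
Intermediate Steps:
j(r) = 3 (j(r) = -2 + 5 = 3)
L(C) = -10
p(g) = -3/2 - g²/4 + g/4 (p(g) = -((g² - g) + 6)/4 = -(6 + g² - g)/4 = -3/2 - g²/4 + g/4)
t = -30 (t = -10*3 = -30)
(p(j(1))*t)*30 = ((-3/2 - ¼*3² + (¼)*3)*(-30))*30 = ((-3/2 - ¼*9 + ¾)*(-30))*30 = ((-3/2 - 9/4 + ¾)*(-30))*30 = -3*(-30)*30 = 90*30 = 2700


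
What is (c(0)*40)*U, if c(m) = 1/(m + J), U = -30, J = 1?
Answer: -1200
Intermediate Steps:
c(m) = 1/(1 + m) (c(m) = 1/(m + 1) = 1/(1 + m))
(c(0)*40)*U = (40/(1 + 0))*(-30) = (40/1)*(-30) = (1*40)*(-30) = 40*(-30) = -1200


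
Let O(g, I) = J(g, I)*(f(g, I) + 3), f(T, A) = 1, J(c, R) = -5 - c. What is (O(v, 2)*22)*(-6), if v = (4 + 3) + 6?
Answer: 9504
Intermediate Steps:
v = 13 (v = 7 + 6 = 13)
O(g, I) = -20 - 4*g (O(g, I) = (-5 - g)*(1 + 3) = (-5 - g)*4 = -20 - 4*g)
(O(v, 2)*22)*(-6) = ((-20 - 4*13)*22)*(-6) = ((-20 - 52)*22)*(-6) = -72*22*(-6) = -1584*(-6) = 9504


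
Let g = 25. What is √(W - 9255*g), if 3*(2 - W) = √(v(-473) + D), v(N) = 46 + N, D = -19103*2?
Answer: √(-2082357 - 3*I*√38633)/3 ≈ 0.068104 - 481.01*I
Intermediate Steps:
D = -38206
W = 2 - I*√38633/3 (W = 2 - √((46 - 473) - 38206)/3 = 2 - √(-427 - 38206)/3 = 2 - I*√38633/3 ≈ 2.0 - 65.518*I)
√(W - 9255*g) = √((2 - I*√38633/3) - 9255*25) = √((2 - I*√38633/3) - 231375) = √(-231373 - I*√38633/3)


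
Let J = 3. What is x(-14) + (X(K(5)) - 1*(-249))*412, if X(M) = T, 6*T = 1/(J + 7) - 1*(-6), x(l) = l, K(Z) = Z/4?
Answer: 1544893/15 ≈ 1.0299e+5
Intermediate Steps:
K(Z) = Z/4 (K(Z) = Z*(¼) = Z/4)
T = 61/60 (T = (1/(3 + 7) - 1*(-6))/6 = (1/10 + 6)/6 = (⅒ + 6)/6 = (⅙)*(61/10) = 61/60 ≈ 1.0167)
X(M) = 61/60
x(-14) + (X(K(5)) - 1*(-249))*412 = -14 + (61/60 - 1*(-249))*412 = -14 + (61/60 + 249)*412 = -14 + (15001/60)*412 = -14 + 1545103/15 = 1544893/15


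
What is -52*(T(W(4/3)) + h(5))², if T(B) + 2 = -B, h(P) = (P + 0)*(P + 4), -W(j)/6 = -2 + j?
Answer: -79092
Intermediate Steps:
W(j) = 12 - 6*j (W(j) = -6*(-2 + j) = 12 - 6*j)
h(P) = P*(4 + P)
T(B) = -2 - B
-52*(T(W(4/3)) + h(5))² = -52*((-2 - (12 - 24/3)) + 5*(4 + 5))² = -52*((-2 - (12 - 24/3)) + 5*9)² = -52*((-2 - (12 - 6*4/3)) + 45)² = -52*((-2 - (12 - 8)) + 45)² = -52*((-2 - 1*4) + 45)² = -52*((-2 - 4) + 45)² = -52*(-6 + 45)² = -52*39² = -52*1521 = -79092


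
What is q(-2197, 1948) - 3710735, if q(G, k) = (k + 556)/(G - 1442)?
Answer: -13503367169/3639 ≈ -3.7107e+6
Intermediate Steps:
q(G, k) = (556 + k)/(-1442 + G)
q(-2197, 1948) - 3710735 = (556 + 1948)/(-1442 - 2197) - 3710735 = 2504/(-3639) - 3710735 = -1/3639*2504 - 3710735 = -2504/3639 - 3710735 = -13503367169/3639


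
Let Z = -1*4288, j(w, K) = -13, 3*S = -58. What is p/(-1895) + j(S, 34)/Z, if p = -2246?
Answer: 9655483/8125760 ≈ 1.1883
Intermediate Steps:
S = -58/3 (S = (1/3)*(-58) = -58/3 ≈ -19.333)
Z = -4288
p/(-1895) + j(S, 34)/Z = -2246/(-1895) - 13/(-4288) = -2246*(-1/1895) - 13*(-1/4288) = 2246/1895 + 13/4288 = 9655483/8125760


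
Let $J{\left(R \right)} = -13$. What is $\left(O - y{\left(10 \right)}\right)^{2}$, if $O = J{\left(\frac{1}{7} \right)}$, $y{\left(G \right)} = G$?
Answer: $529$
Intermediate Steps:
$O = -13$
$\left(O - y{\left(10 \right)}\right)^{2} = \left(-13 - 10\right)^{2} = \left(-23\right)^{2} = 529$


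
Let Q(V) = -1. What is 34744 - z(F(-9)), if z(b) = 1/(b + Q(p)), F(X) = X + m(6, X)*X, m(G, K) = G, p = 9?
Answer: 2223617/64 ≈ 34744.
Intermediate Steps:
F(X) = 7*X (F(X) = X + 6*X = 7*X)
z(b) = 1/(-1 + b) (z(b) = 1/(b - 1) = 1/(-1 + b))
34744 - z(F(-9)) = 34744 - 1/(-1 + 7*(-9)) = 34744 - 1/(-1 - 63) = 34744 - 1/(-64) = 34744 - 1*(-1/64) = 34744 + 1/64 = 2223617/64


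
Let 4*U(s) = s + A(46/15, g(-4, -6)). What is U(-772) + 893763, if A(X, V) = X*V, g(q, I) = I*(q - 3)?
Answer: 4468011/5 ≈ 8.9360e+5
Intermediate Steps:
g(q, I) = I*(-3 + q)
A(X, V) = V*X
U(s) = 161/5 + s/4 (U(s) = (s + (-6*(-3 - 4))*(46/15))/4 = (s + (-6*(-7))*(46*(1/15)))/4 = (s + 42*(46/15))/4 = (s + 644/5)/4 = (644/5 + s)/4 = 161/5 + s/4)
U(-772) + 893763 = (161/5 + (1/4)*(-772)) + 893763 = (161/5 - 193) + 893763 = -804/5 + 893763 = 4468011/5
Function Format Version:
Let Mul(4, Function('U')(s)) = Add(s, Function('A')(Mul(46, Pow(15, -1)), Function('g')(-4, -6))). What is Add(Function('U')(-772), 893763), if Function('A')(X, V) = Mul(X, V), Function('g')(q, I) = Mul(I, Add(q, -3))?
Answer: Rational(4468011, 5) ≈ 8.9360e+5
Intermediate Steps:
Function('g')(q, I) = Mul(I, Add(-3, q))
Function('A')(X, V) = Mul(V, X)
Function('U')(s) = Add(Rational(161, 5), Mul(Rational(1, 4), s)) (Function('U')(s) = Mul(Rational(1, 4), Add(s, Mul(Mul(-6, Add(-3, -4)), Mul(46, Pow(15, -1))))) = Mul(Rational(1, 4), Add(s, Mul(Mul(-6, -7), Mul(46, Rational(1, 15))))) = Mul(Rational(1, 4), Add(s, Mul(42, Rational(46, 15)))) = Mul(Rational(1, 4), Add(s, Rational(644, 5))) = Mul(Rational(1, 4), Add(Rational(644, 5), s)) = Add(Rational(161, 5), Mul(Rational(1, 4), s)))
Add(Function('U')(-772), 893763) = Add(Add(Rational(161, 5), Mul(Rational(1, 4), -772)), 893763) = Add(Add(Rational(161, 5), -193), 893763) = Add(Rational(-804, 5), 893763) = Rational(4468011, 5)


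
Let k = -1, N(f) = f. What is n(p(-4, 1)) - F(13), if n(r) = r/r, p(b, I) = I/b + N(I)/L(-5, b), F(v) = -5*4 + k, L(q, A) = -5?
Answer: 22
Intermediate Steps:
F(v) = -21 (F(v) = -5*4 - 1 = -20 - 1 = -21)
p(b, I) = -I/5 + I/b (p(b, I) = I/b + I/(-5) = I/b + I*(-⅕) = I/b - I/5 = -I/5 + I/b)
n(r) = 1
n(p(-4, 1)) - F(13) = 1 - 1*(-21) = 1 + 21 = 22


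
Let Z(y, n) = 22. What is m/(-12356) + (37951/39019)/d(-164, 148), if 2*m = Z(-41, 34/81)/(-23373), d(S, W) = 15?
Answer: 3653377779841/56342809354860 ≈ 0.064842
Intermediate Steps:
m = -11/23373 (m = (22/(-23373))/2 = (22*(-1/23373))/2 = (½)*(-22/23373) = -11/23373 ≈ -0.00047063)
m/(-12356) + (37951/39019)/d(-164, 148) = -11/23373/(-12356) + (37951/39019)/15 = -11/23373*(-1/12356) + (37951*(1/39019))*(1/15) = 11/288796788 + (37951/39019)*(1/15) = 11/288796788 + 37951/585285 = 3653377779841/56342809354860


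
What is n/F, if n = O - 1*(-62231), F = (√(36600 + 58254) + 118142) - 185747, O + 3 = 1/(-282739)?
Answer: -396487155934685/430737897449123 - 17594282491*√94854/1292213692347369 ≈ -0.92468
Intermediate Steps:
O = -848218/282739 (O = -3 + 1/(-282739) = -3 - 1/282739 = -848218/282739 ≈ -3.0000)
F = -67605 + √94854 (F = (√94854 + 118142) - 185747 = (118142 + √94854) - 185747 = -67605 + √94854 ≈ -67297.)
n = 17594282491/282739 (n = -848218/282739 - 1*(-62231) = -848218/282739 + 62231 = 17594282491/282739 ≈ 62228.)
n/F = 17594282491/(282739*(-67605 + √94854))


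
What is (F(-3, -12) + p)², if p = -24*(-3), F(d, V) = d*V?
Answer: 11664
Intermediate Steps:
F(d, V) = V*d
p = 72
(F(-3, -12) + p)² = (-12*(-3) + 72)² = (36 + 72)² = 108² = 11664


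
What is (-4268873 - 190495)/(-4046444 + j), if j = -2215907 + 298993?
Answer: 743228/993893 ≈ 0.74780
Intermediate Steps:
j = -1916914
(-4268873 - 190495)/(-4046444 + j) = (-4268873 - 190495)/(-4046444 - 1916914) = -4459368/(-5963358) = -4459368*(-1/5963358) = 743228/993893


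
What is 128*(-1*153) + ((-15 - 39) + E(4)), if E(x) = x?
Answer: -19634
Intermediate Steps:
128*(-1*153) + ((-15 - 39) + E(4)) = 128*(-1*153) + ((-15 - 39) + 4) = 128*(-153) + (-54 + 4) = -19584 - 50 = -19634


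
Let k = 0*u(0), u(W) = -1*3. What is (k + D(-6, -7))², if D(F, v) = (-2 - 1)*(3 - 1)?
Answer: 36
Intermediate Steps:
u(W) = -3
D(F, v) = -6 (D(F, v) = -3*2 = -6)
k = 0 (k = 0*(-3) = 0)
(k + D(-6, -7))² = (0 - 6)² = (-6)² = 36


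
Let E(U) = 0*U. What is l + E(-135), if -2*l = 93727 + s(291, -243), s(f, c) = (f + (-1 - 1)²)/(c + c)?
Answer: -45551027/972 ≈ -46863.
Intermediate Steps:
E(U) = 0
s(f, c) = (4 + f)/(2*c) (s(f, c) = (f + (-2)²)/((2*c)) = (f + 4)*(1/(2*c)) = (4 + f)*(1/(2*c)) = (4 + f)/(2*c))
l = -45551027/972 (l = -(93727 + (½)*(4 + 291)/(-243))/2 = -(93727 + (½)*(-1/243)*295)/2 = -(93727 - 295/486)/2 = -½*45551027/486 = -45551027/972 ≈ -46863.)
l + E(-135) = -45551027/972 + 0 = -45551027/972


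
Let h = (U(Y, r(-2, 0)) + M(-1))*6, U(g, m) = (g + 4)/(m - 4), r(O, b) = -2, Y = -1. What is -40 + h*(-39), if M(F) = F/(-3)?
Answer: -1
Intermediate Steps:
U(g, m) = (4 + g)/(-4 + m)
M(F) = -F/3 (M(F) = F*(-⅓) = -F/3)
h = -1 (h = ((4 - 1)/(-4 - 2) - ⅓*(-1))*6 = (3/(-6) + ⅓)*6 = (-⅙*3 + ⅓)*6 = (-½ + ⅓)*6 = -⅙*6 = -1)
-40 + h*(-39) = -40 - 1*(-39) = -40 + 39 = -1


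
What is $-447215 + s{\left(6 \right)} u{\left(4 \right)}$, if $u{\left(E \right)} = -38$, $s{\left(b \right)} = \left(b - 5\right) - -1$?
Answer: $-447291$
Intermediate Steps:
$s{\left(b \right)} = -4 + b$ ($s{\left(b \right)} = \left(b - 5\right) + 1 = \left(-5 + b\right) + 1 = -4 + b$)
$-447215 + s{\left(6 \right)} u{\left(4 \right)} = -447215 + \left(-4 + 6\right) \left(-38\right) = -447215 + 2 \left(-38\right) = -447215 - 76 = -447291$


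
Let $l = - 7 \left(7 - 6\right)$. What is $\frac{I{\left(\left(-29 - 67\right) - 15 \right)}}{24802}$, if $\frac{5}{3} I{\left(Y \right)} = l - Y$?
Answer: $\frac{156}{62005} \approx 0.0025159$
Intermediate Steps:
$l = -7$ ($l = \left(-7\right) 1 = -7$)
$I{\left(Y \right)} = - \frac{21}{5} - \frac{3 Y}{5}$ ($I{\left(Y \right)} = \frac{3 \left(-7 - Y\right)}{5} = - \frac{21}{5} - \frac{3 Y}{5}$)
$\frac{I{\left(\left(-29 - 67\right) - 15 \right)}}{24802} = \frac{- \frac{21}{5} - \frac{3 \left(\left(-29 - 67\right) - 15\right)}{5}}{24802} = \left(- \frac{21}{5} - \frac{3 \left(-96 - 15\right)}{5}\right) \frac{1}{24802} = \left(- \frac{21}{5} - - \frac{333}{5}\right) \frac{1}{24802} = \left(- \frac{21}{5} + \frac{333}{5}\right) \frac{1}{24802} = \frac{312}{5} \cdot \frac{1}{24802} = \frac{156}{62005}$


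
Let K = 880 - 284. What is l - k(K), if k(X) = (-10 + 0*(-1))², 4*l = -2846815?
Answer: -2847215/4 ≈ -7.1180e+5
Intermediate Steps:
l = -2846815/4 (l = (¼)*(-2846815) = -2846815/4 ≈ -7.1170e+5)
K = 596
k(X) = 100 (k(X) = (-10 + 0)² = (-10)² = 100)
l - k(K) = -2846815/4 - 1*100 = -2846815/4 - 100 = -2847215/4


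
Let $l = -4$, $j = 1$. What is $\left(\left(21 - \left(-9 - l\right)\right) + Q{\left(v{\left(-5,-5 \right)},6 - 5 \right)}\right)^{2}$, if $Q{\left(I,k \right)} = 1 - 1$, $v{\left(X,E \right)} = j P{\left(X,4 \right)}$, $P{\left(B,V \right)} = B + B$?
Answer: $676$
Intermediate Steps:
$P{\left(B,V \right)} = 2 B$
$v{\left(X,E \right)} = 2 X$ ($v{\left(X,E \right)} = 1 \cdot 2 X = 2 X$)
$Q{\left(I,k \right)} = 0$ ($Q{\left(I,k \right)} = 1 - 1 = 0$)
$\left(\left(21 - \left(-9 - l\right)\right) + Q{\left(v{\left(-5,-5 \right)},6 - 5 \right)}\right)^{2} = \left(\left(21 - \left(-9 - -4\right)\right) + 0\right)^{2} = \left(\left(21 - \left(-9 + 4\right)\right) + 0\right)^{2} = \left(\left(21 - -5\right) + 0\right)^{2} = \left(\left(21 + 5\right) + 0\right)^{2} = \left(26 + 0\right)^{2} = 26^{2} = 676$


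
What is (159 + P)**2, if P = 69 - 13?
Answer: 46225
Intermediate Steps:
P = 56
(159 + P)**2 = (159 + 56)**2 = 215**2 = 46225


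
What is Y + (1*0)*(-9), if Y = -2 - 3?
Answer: -5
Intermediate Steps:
Y = -5
Y + (1*0)*(-9) = -5 + (1*0)*(-9) = -5 + 0*(-9) = -5 + 0 = -5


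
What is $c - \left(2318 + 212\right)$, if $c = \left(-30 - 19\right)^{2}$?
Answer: $-129$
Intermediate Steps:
$c = 2401$ ($c = \left(-49\right)^{2} = 2401$)
$c - \left(2318 + 212\right) = 2401 - \left(2318 + 212\right) = 2401 - 2530 = -129$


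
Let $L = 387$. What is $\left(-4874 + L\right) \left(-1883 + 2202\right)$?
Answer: $-1431353$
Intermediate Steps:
$\left(-4874 + L\right) \left(-1883 + 2202\right) = \left(-4874 + 387\right) \left(-1883 + 2202\right) = \left(-4487\right) 319 = -1431353$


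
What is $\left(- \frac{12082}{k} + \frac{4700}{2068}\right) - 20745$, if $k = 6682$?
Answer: $- \frac{762382421}{36751} \approx -20745.0$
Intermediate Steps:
$\left(- \frac{12082}{k} + \frac{4700}{2068}\right) - 20745 = \left(- \frac{12082}{6682} + \frac{4700}{2068}\right) - 20745 = \left(\left(-12082\right) \frac{1}{6682} + 4700 \cdot \frac{1}{2068}\right) - 20745 = \left(- \frac{6041}{3341} + \frac{25}{11}\right) - 20745 = \frac{17074}{36751} - 20745 = - \frac{762382421}{36751}$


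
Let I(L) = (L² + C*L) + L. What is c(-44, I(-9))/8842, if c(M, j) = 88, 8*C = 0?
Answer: 44/4421 ≈ 0.0099525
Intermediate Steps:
C = 0 (C = (⅛)*0 = 0)
I(L) = L + L² (I(L) = (L² + 0*L) + L = (L² + 0) + L = L² + L = L + L²)
c(-44, I(-9))/8842 = 88/8842 = 88*(1/8842) = 44/4421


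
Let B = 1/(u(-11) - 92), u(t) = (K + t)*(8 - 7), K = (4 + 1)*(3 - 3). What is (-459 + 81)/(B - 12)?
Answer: 38934/1237 ≈ 31.475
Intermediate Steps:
K = 0 (K = 5*0 = 0)
u(t) = t (u(t) = (0 + t)*(8 - 7) = t*1 = t)
B = -1/103 (B = 1/(-11 - 92) = 1/(-103) = -1/103 ≈ -0.0097087)
(-459 + 81)/(B - 12) = (-459 + 81)/(-1/103 - 12) = -378/(-1237/103) = -378*(-103/1237) = 38934/1237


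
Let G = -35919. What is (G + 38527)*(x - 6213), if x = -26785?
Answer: -86058784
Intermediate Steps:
(G + 38527)*(x - 6213) = (-35919 + 38527)*(-26785 - 6213) = 2608*(-32998) = -86058784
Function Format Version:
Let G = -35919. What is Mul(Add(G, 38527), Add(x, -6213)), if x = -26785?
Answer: -86058784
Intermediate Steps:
Mul(Add(G, 38527), Add(x, -6213)) = Mul(Add(-35919, 38527), Add(-26785, -6213)) = Mul(2608, -32998) = -86058784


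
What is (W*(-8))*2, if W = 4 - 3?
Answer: -16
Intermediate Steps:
W = 1
(W*(-8))*2 = (1*(-8))*2 = -8*2 = -16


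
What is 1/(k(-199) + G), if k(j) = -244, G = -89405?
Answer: -1/89649 ≈ -1.1155e-5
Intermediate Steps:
1/(k(-199) + G) = 1/(-244 - 89405) = 1/(-89649) = -1/89649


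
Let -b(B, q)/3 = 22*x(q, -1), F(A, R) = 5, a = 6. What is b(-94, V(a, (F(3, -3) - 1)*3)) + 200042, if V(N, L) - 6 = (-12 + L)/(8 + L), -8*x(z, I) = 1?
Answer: 800201/4 ≈ 2.0005e+5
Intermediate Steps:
x(z, I) = -⅛ (x(z, I) = -⅛*1 = -⅛)
V(N, L) = 6 + (-12 + L)/(8 + L)
b(B, q) = 33/4 (b(B, q) = -66*(-1)/8 = -3*(-11/4) = 33/4)
b(-94, V(a, (F(3, -3) - 1)*3)) + 200042 = 33/4 + 200042 = 800201/4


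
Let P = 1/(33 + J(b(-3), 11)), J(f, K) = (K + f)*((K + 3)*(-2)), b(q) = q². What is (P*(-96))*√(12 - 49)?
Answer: 96*I*√37/527 ≈ 1.1081*I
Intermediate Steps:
J(f, K) = (-6 - 2*K)*(K + f) (J(f, K) = (K + f)*((3 + K)*(-2)) = (K + f)*(-6 - 2*K) = (-6 - 2*K)*(K + f))
P = -1/527 (P = 1/(33 + (-6*11 - 6*(-3)² - 2*11² - 2*11*(-3)²)) = 1/(33 + (-66 - 6*9 - 2*121 - 2*11*9)) = 1/(33 + (-66 - 54 - 242 - 198)) = 1/(33 - 560) = 1/(-527) = -1/527 ≈ -0.0018975)
(P*(-96))*√(12 - 49) = (-1/527*(-96))*√(12 - 49) = 96*√(-37)/527 = 96*(I*√37)/527 = 96*I*√37/527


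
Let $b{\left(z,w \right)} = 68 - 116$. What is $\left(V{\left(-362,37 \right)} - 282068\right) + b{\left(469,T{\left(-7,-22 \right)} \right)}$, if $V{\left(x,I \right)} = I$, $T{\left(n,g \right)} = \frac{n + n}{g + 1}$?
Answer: $-282079$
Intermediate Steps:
$T{\left(n,g \right)} = \frac{2 n}{1 + g}$
$b{\left(z,w \right)} = -48$
$\left(V{\left(-362,37 \right)} - 282068\right) + b{\left(469,T{\left(-7,-22 \right)} \right)} = \left(37 - 282068\right) - 48 = -282031 - 48 = -282079$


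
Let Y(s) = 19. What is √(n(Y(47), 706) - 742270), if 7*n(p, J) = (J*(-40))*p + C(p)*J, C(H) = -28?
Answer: I*√40265526/7 ≈ 906.5*I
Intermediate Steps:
n(p, J) = -4*J - 40*J*p/7 (n(p, J) = ((J*(-40))*p - 28*J)/7 = ((-40*J)*p - 28*J)/7 = (-40*J*p - 28*J)/7 = (-28*J - 40*J*p)/7 = -4*J - 40*J*p/7)
√(n(Y(47), 706) - 742270) = √(-4/7*706*(7 + 10*19) - 742270) = √(-4/7*706*(7 + 190) - 742270) = √(-4/7*706*197 - 742270) = √(-556328/7 - 742270) = √(-5752218/7) = I*√40265526/7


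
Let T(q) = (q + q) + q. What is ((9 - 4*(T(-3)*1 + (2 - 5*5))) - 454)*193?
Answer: -61181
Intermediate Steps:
T(q) = 3*q (T(q) = 2*q + q = 3*q)
((9 - 4*(T(-3)*1 + (2 - 5*5))) - 454)*193 = ((9 - 4*((3*(-3))*1 + (2 - 5*5))) - 454)*193 = ((9 - 4*(-9*1 + (2 - 25))) - 454)*193 = ((9 - 4*(-9 - 23)) - 454)*193 = ((9 - 4*(-32)) - 454)*193 = ((9 + 128) - 454)*193 = (137 - 454)*193 = -317*193 = -61181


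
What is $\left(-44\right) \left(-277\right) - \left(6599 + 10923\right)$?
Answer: $-5334$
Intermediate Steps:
$\left(-44\right) \left(-277\right) - \left(6599 + 10923\right) = 12188 - 17522 = -5334$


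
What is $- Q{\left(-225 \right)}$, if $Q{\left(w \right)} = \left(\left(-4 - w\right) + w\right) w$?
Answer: $-900$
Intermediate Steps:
$Q{\left(w \right)} = - 4 w$
$- Q{\left(-225 \right)} = - \left(-4\right) \left(-225\right) = \left(-1\right) 900 = -900$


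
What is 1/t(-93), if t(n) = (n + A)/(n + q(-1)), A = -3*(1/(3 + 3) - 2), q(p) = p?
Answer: 188/175 ≈ 1.0743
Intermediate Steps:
A = 11/2 (A = -3*(1/6 - 2) = -3*(-11/6) = 11/2 ≈ 5.5000)
t(n) = (11/2 + n)/(-1 + n) (t(n) = (n + 11/2)/(n - 1) = (11/2 + n)/(-1 + n))
1/t(-93) = 1/((11/2 - 93)/(-1 - 93)) = 1/(-175/2/(-94)) = 1/(-1/94*(-175/2)) = 1/(175/188) = 188/175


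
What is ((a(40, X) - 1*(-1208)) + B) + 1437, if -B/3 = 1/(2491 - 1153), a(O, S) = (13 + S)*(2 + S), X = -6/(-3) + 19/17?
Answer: 351556089/128894 ≈ 2727.5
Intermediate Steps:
X = 53/17 (X = -6*(-⅓) + 19*(1/17) = 2 + 19/17 = 53/17 ≈ 3.1176)
a(O, S) = (2 + S)*(13 + S)
B = -1/446 (B = -3/(2491 - 1153) = -3/1338 = -3*1/1338 = -1/446 ≈ -0.0022422)
((a(40, X) - 1*(-1208)) + B) + 1437 = (((26 + (53/17)² + 15*(53/17)) - 1*(-1208)) - 1/446) + 1437 = (((26 + 2809/289 + 795/17) + 1208) - 1/446) + 1437 = ((23838/289 + 1208) - 1/446) + 1437 = (372950/289 - 1/446) + 1437 = 166335411/128894 + 1437 = 351556089/128894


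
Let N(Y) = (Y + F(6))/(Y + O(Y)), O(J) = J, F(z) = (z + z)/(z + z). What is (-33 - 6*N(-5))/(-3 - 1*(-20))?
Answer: -177/85 ≈ -2.0824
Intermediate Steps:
F(z) = 1 (F(z) = (2*z)/((2*z)) = (2*z)*(1/(2*z)) = 1)
N(Y) = (1 + Y)/(2*Y) (N(Y) = (Y + 1)/(Y + Y) = (1 + Y)/((2*Y)) = (1 + Y)*(1/(2*Y)) = (1 + Y)/(2*Y))
(-33 - 6*N(-5))/(-3 - 1*(-20)) = (-33 - 3*(1 - 5)/(-5))/(-3 - 1*(-20)) = (-33 - 3*(-1)*(-4)/5)/(-3 + 20) = (-33 - 6*2/5)/17 = (-33 - 12/5)*(1/17) = -177/5*1/17 = -177/85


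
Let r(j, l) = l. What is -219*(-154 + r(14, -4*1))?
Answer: 34602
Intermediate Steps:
-219*(-154 + r(14, -4*1)) = -219*(-154 - 4*1) = -219*(-154 - 4) = -219*(-158) = 34602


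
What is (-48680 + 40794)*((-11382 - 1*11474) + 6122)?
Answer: 131964324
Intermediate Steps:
(-48680 + 40794)*((-11382 - 1*11474) + 6122) = -7886*((-11382 - 11474) + 6122) = -7886*(-22856 + 6122) = -7886*(-16734) = 131964324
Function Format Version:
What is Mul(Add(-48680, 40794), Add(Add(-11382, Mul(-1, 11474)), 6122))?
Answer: 131964324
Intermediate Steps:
Mul(Add(-48680, 40794), Add(Add(-11382, Mul(-1, 11474)), 6122)) = Mul(-7886, Add(Add(-11382, -11474), 6122)) = Mul(-7886, Add(-22856, 6122)) = Mul(-7886, -16734) = 131964324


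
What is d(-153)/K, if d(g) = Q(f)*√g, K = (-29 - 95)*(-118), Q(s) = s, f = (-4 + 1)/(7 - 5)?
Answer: -9*I*√17/29264 ≈ -0.001268*I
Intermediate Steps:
f = -3/2 ≈ -1.5000
K = 14632 (K = -124*(-118) = 14632)
d(g) = -3*√g/2
d(-153)/K = -9*I*√17/2/14632 = -9*I*√17/2*(1/14632) = -9*I*√17/29264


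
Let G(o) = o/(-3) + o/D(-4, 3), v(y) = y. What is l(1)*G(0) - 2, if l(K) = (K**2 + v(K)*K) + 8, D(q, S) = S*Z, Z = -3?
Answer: -2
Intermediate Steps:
D(q, S) = -3*S (D(q, S) = S*(-3) = -3*S)
G(o) = -4*o/9 (G(o) = o/(-3) + o/((-3*3)) = o*(-1/3) + o/(-9) = -o/3 + o*(-1/9) = -o/3 - o/9 = -4*o/9)
l(K) = 8 + 2*K**2 (l(K) = (K**2 + K*K) + 8 = (K**2 + K**2) + 8 = 2*K**2 + 8 = 8 + 2*K**2)
l(1)*G(0) - 2 = (8 + 2*1**2)*(-4/9*0) - 2 = (8 + 2*1)*0 - 2 = (8 + 2)*0 - 2 = 10*0 - 2 = 0 - 2 = -2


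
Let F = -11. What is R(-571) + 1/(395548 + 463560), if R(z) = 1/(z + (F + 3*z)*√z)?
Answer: 2113639/2553910729676 + 1724*I*√571/1697438537 ≈ 8.2761e-7 + 2.427e-5*I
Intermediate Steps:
R(z) = 1/(z + √z*(-11 + 3*z)) (R(z) = 1/(z + (-11 + 3*z)*√z) = 1/(z + √z*(-11 + 3*z)))
R(-571) + 1/(395548 + 463560) = 1/(-571 - 11*I*√571 + 3*(-571)^(3/2)) + 1/(395548 + 463560) = 1/(-571 - 11*I*√571 + 3*(-571*I*√571)) + 1/859108 = 1/(-571 - 11*I*√571 - 1713*I*√571) + 1/859108 = 1/(-571 - 1724*I*√571) + 1/859108 = 1/859108 + 1/(-571 - 1724*I*√571)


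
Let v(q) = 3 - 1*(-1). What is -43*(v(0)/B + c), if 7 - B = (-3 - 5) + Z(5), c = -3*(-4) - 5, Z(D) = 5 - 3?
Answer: -4085/13 ≈ -314.23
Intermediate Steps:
Z(D) = 2
v(q) = 4 (v(q) = 3 + 1 = 4)
c = 7 (c = 12 - 5 = 7)
B = 13 (B = 7 - ((-3 - 5) + 2) = 7 - (-8 + 2) = 7 - 1*(-6) = 7 + 6 = 13)
-43*(v(0)/B + c) = -43*(4/13 + 7) = -43*95/13 = -4085/13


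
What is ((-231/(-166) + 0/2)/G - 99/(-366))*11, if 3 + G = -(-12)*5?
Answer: 312059/96197 ≈ 3.2440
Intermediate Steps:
G = 57 (G = -3 - (-12)*5 = -3 - 4*(-15) = -3 + 60 = 57)
((-231/(-166) + 0/2)/G - 99/(-366))*11 = ((-231/(-166) + 0/2)/57 - 99/(-366))*11 = ((-231*(-1/166) + 0*(½))*(1/57) - 99*(-1/366))*11 = ((231/166 + 0)*(1/57) + 33/122)*11 = ((231/166)*(1/57) + 33/122)*11 = (77/3154 + 33/122)*11 = (28369/96197)*11 = 312059/96197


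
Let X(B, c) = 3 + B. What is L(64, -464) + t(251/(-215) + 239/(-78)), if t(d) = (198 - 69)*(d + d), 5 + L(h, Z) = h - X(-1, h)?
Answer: -67258/65 ≈ -1034.7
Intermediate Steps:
L(h, Z) = -7 + h (L(h, Z) = -5 + (h - (3 - 1)) = -5 + (h - 1*2) = -5 + (h - 2) = -5 + (-2 + h) = -7 + h)
t(d) = 258*d (t(d) = 129*(2*d) = 258*d)
L(64, -464) + t(251/(-215) + 239/(-78)) = (-7 + 64) + 258*(251/(-215) + 239/(-78)) = 57 + 258*(251*(-1/215) + 239*(-1/78)) = 57 + 258*(-251/215 - 239/78) = 57 + 258*(-70963/16770) = 57 - 70963/65 = -67258/65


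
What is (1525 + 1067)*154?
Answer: 399168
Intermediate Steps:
(1525 + 1067)*154 = 2592*154 = 399168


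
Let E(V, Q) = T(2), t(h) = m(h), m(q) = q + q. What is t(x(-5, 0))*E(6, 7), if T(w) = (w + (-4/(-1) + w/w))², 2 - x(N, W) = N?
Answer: 686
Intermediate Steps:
x(N, W) = 2 - N
m(q) = 2*q
t(h) = 2*h
T(w) = (5 + w)² (T(w) = (w + (-4*(-1) + 1))² = (w + (4 + 1))² = (w + 5)² = (5 + w)²)
E(V, Q) = 49 (E(V, Q) = (5 + 2)² = 7² = 49)
t(x(-5, 0))*E(6, 7) = (2*(2 - 1*(-5)))*49 = (2*(2 + 5))*49 = (2*7)*49 = 14*49 = 686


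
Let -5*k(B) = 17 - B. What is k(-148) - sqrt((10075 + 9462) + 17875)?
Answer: -33 - 2*sqrt(9353) ≈ -226.42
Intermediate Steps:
k(B) = -17/5 + B/5 (k(B) = -(17 - B)/5 = -17/5 + B/5)
k(-148) - sqrt((10075 + 9462) + 17875) = (-17/5 + (1/5)*(-148)) - sqrt((10075 + 9462) + 17875) = (-17/5 - 148/5) - sqrt(19537 + 17875) = -33 - sqrt(37412) = -33 - 2*sqrt(9353)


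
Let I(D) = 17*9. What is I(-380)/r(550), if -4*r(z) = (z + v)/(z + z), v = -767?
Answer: 673200/217 ≈ 3102.3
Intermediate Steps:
I(D) = 153
r(z) = -(-767 + z)/(8*z) (r(z) = -(z - 767)/(4*(z + z)) = -(-767 + z)/(4*(2*z)) = -(-767 + z)*1/(2*z)/4 = -(-767 + z)/(8*z))
I(-380)/r(550) = 153/(((1/8)*(767 - 1*550)/550)) = 153/(((1/8)*(1/550)*(767 - 550))) = 153/(((1/8)*(1/550)*217)) = 153/(217/4400) = 153*(4400/217) = 673200/217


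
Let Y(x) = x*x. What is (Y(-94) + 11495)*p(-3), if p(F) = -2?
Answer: -40662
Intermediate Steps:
Y(x) = x²
(Y(-94) + 11495)*p(-3) = ((-94)² + 11495)*(-2) = (8836 + 11495)*(-2) = 20331*(-2) = -40662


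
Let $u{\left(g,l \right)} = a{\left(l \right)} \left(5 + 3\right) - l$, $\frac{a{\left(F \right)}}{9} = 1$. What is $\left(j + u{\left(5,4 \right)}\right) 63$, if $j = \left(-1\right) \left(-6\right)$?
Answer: $4662$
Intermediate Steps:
$j = 6$
$a{\left(F \right)} = 9$ ($a{\left(F \right)} = 9 \cdot 1 = 9$)
$u{\left(g,l \right)} = 72 - l$ ($u{\left(g,l \right)} = 9 \left(5 + 3\right) - l = 9 \cdot 8 - l = 72 - l$)
$\left(j + u{\left(5,4 \right)}\right) 63 = \left(6 + \left(72 - 4\right)\right) 63 = \left(6 + 68\right) 63 = 74 \cdot 63 = 4662$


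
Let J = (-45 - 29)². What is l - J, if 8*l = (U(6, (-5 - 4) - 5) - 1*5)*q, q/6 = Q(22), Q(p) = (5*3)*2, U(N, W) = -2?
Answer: -11267/2 ≈ -5633.5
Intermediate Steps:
Q(p) = 30 (Q(p) = 15*2 = 30)
q = 180 (q = 6*30 = 180)
l = -315/2 (l = ((-2 - 1*5)*180)/8 = ((-2 - 5)*180)/8 = (-7*180)/8 = (⅛)*(-1260) = -315/2 ≈ -157.50)
J = 5476 (J = (-74)² = 5476)
l - J = -315/2 - 1*5476 = -315/2 - 5476 = -11267/2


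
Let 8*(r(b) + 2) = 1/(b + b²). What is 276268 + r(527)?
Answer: 614981376769/2226048 ≈ 2.7627e+5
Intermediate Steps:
r(b) = -2 + 1/(8*(b + b²))
276268 + r(527) = 276268 + (⅛)*(1 - 16*527 - 16*527²)/(527*(1 + 527)) = 276268 + (⅛)*(1/527)*(1 - 8432 - 16*277729)/528 = 276268 + (⅛)*(1/527)*(1/528)*(1 - 8432 - 4443664) = 276268 + (⅛)*(1/527)*(1/528)*(-4452095) = 276268 - 4452095/2226048 = 614981376769/2226048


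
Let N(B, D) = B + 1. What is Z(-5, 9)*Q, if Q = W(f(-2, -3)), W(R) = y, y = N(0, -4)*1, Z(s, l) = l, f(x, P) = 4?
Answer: 9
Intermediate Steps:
N(B, D) = 1 + B
y = 1 (y = (1 + 0)*1 = 1*1 = 1)
W(R) = 1
Q = 1
Z(-5, 9)*Q = 9*1 = 9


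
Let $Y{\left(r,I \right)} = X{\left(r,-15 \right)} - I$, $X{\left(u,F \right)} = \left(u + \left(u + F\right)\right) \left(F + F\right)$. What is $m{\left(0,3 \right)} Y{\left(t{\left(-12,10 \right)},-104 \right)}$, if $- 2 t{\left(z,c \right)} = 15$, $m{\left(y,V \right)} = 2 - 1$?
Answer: $1004$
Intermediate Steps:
$X{\left(u,F \right)} = 2 F \left(F + 2 u\right)$ ($X{\left(u,F \right)} = \left(u + \left(F + u\right)\right) 2 F = \left(F + 2 u\right) 2 F = 2 F \left(F + 2 u\right)$)
$m{\left(y,V \right)} = 1$
$t{\left(z,c \right)} = - \frac{15}{2}$ ($t{\left(z,c \right)} = \left(- \frac{1}{2}\right) 15 = - \frac{15}{2}$)
$Y{\left(r,I \right)} = 450 - I - 60 r$ ($Y{\left(r,I \right)} = 2 \left(-15\right) \left(-15 + 2 r\right) - I = \left(450 - 60 r\right) - I = 450 - I - 60 r$)
$m{\left(0,3 \right)} Y{\left(t{\left(-12,10 \right)},-104 \right)} = 1 \left(450 - -104 - -450\right) = 1 \left(450 + 104 + 450\right) = 1 \cdot 1004 = 1004$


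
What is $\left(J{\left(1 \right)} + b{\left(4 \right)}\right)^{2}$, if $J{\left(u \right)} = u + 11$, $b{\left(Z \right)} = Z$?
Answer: $256$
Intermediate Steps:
$J{\left(u \right)} = 11 + u$
$\left(J{\left(1 \right)} + b{\left(4 \right)}\right)^{2} = \left(\left(11 + 1\right) + 4\right)^{2} = \left(12 + 4\right)^{2} = 16^{2} = 256$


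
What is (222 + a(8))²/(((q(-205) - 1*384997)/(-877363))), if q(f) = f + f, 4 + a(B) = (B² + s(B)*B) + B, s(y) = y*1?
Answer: 12216402412/42823 ≈ 2.8528e+5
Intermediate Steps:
s(y) = y
a(B) = -4 + B + 2*B² (a(B) = -4 + ((B² + B*B) + B) = -4 + ((B² + B²) + B) = -4 + (2*B² + B) = -4 + (B + 2*B²) = -4 + B + 2*B²)
q(f) = 2*f
(222 + a(8))²/(((q(-205) - 1*384997)/(-877363))) = (222 + (-4 + 8 + 2*8²))²/(((2*(-205) - 1*384997)/(-877363))) = (222 + (-4 + 8 + 2*64))²/(((-410 - 384997)*(-1/877363))) = (222 + (-4 + 8 + 128))²/((-385407*(-1/877363))) = (222 + 132)²/(385407/877363) = 354²*(877363/385407) = 125316*(877363/385407) = 12216402412/42823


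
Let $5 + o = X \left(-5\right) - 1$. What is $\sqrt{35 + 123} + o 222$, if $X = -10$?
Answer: $9768 + \sqrt{158} \approx 9780.6$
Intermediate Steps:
$o = 44$ ($o = -5 - -49 = -5 + \left(50 - 1\right) = -5 + 49 = 44$)
$\sqrt{35 + 123} + o 222 = \sqrt{35 + 123} + 44 \cdot 222 = \sqrt{158} + 9768 = 9768 + \sqrt{158}$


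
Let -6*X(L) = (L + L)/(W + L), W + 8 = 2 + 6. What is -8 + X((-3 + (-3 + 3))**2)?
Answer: -25/3 ≈ -8.3333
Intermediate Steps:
W = 0 (W = -8 + (2 + 6) = -8 + 8 = 0)
X(L) = -1/3 (X(L) = -(L + L)/(6*(0 + L)) = -2*L/(6*L) = -1/6*2 = -1/3)
-8 + X((-3 + (-3 + 3))**2) = -8 - 1/3 = -25/3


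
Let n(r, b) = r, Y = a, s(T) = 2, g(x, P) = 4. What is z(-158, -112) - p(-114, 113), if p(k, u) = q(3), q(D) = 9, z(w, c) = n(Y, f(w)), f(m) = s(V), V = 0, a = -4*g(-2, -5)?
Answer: -25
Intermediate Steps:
a = -16 (a = -4*4 = -16)
Y = -16
f(m) = 2
z(w, c) = -16
p(k, u) = 9
z(-158, -112) - p(-114, 113) = -16 - 1*9 = -16 - 9 = -25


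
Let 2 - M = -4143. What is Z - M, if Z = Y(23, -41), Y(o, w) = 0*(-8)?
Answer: -4145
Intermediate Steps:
Y(o, w) = 0
M = 4145 (M = 2 - 1*(-4143) = 2 + 4143 = 4145)
Z = 0
Z - M = 0 - 1*4145 = 0 - 4145 = -4145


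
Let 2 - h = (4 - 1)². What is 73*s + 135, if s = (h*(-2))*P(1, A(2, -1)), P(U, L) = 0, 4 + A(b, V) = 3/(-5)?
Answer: 135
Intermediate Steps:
A(b, V) = -23/5 (A(b, V) = -4 + 3/(-5) = -4 + 3*(-⅕) = -4 - ⅗ = -23/5)
h = -7 (h = 2 - (4 - 1)² = 2 - 1*3² = 2 - 1*9 = 2 - 9 = -7)
s = 0 (s = -7*(-2)*0 = 14*0 = 0)
73*s + 135 = 73*0 + 135 = 0 + 135 = 135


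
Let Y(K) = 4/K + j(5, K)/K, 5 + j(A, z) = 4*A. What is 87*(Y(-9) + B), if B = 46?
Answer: 11455/3 ≈ 3818.3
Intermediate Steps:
j(A, z) = -5 + 4*A
Y(K) = 19/K (Y(K) = 4/K + (-5 + 4*5)/K = 4/K + (-5 + 20)/K = 4/K + 15/K = 19/K)
87*(Y(-9) + B) = 87*(19/(-9) + 46) = 87*(19*(-⅑) + 46) = 87*(-19/9 + 46) = 87*(395/9) = 11455/3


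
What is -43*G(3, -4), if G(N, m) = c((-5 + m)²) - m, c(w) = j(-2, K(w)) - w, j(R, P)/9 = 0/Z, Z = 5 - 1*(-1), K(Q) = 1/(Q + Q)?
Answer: 3311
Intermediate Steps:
K(Q) = 1/(2*Q)
Z = 6 (Z = 5 + 1 = 6)
j(R, P) = 0 (j(R, P) = 9*(0/6) = 9*(0*(⅙)) = 9*0 = 0)
c(w) = -w (c(w) = 0 - w = -w)
G(N, m) = -m - (-5 + m)² (G(N, m) = -(-5 + m)² - m = -m - (-5 + m)²)
-43*G(3, -4) = -43*(-1*(-4) - (-5 - 4)²) = -43*(4 - 1*(-9)²) = -43*(4 - 1*81) = -43*(4 - 81) = -43*(-77) = 3311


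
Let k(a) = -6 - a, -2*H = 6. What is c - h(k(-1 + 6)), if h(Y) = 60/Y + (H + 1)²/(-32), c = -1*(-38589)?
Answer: 3396323/88 ≈ 38595.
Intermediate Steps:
H = -3 (H = -½*6 = -3)
c = 38589
h(Y) = -⅛ + 60/Y (h(Y) = 60/Y + (-3 + 1)²/(-32) = 60/Y + (-2)²*(-1/32) = 60/Y + 4*(-1/32) = 60/Y - ⅛ = -⅛ + 60/Y)
c - h(k(-1 + 6)) = 38589 - (480 - (-6 - (-1 + 6)))/(8*(-6 - (-1 + 6))) = 38589 - (480 - (-6 - 1*5))/(8*(-6 - 1*5)) = 38589 - (480 - (-6 - 5))/(8*(-6 - 5)) = 38589 - (480 - 1*(-11))/(8*(-11)) = 38589 - (-1)*(480 + 11)/(8*11) = 38589 - (-1)*491/(8*11) = 38589 - 1*(-491/88) = 38589 + 491/88 = 3396323/88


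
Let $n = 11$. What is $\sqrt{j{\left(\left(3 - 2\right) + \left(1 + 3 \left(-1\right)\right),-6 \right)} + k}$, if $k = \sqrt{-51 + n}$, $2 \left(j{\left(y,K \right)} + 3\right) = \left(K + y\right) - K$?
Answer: $\frac{\sqrt{-14 + 8 i \sqrt{10}}}{2} \approx 1.3654 + 2.3161 i$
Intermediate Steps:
$j{\left(y,K \right)} = -3 + \frac{y}{2}$ ($j{\left(y,K \right)} = -3 + \frac{\left(K + y\right) - K}{2} = -3 + \frac{y}{2}$)
$k = 2 i \sqrt{10}$ ($k = \sqrt{-51 + 11} = \sqrt{-40} = 2 i \sqrt{10} \approx 6.3246 i$)
$\sqrt{j{\left(\left(3 - 2\right) + \left(1 + 3 \left(-1\right)\right),-6 \right)} + k} = \sqrt{\left(-3 + \frac{\left(3 - 2\right) + \left(1 + 3 \left(-1\right)\right)}{2}\right) + 2 i \sqrt{10}} = \sqrt{\left(-3 + \frac{1 + \left(1 - 3\right)}{2}\right) + 2 i \sqrt{10}} = \sqrt{\left(-3 + \frac{1 - 2}{2}\right) + 2 i \sqrt{10}} = \sqrt{\left(-3 + \frac{1}{2} \left(-1\right)\right) + 2 i \sqrt{10}} = \sqrt{\left(-3 - \frac{1}{2}\right) + 2 i \sqrt{10}} = \sqrt{- \frac{7}{2} + 2 i \sqrt{10}}$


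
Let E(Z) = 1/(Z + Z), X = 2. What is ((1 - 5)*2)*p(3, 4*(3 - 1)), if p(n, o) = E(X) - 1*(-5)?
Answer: -42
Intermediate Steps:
E(Z) = 1/(2*Z)
p(n, o) = 21/4 (p(n, o) = (½)/2 - 1*(-5) = (½)*(½) + 5 = ¼ + 5 = 21/4)
((1 - 5)*2)*p(3, 4*(3 - 1)) = ((1 - 5)*2)*(21/4) = -4*2*(21/4) = -8*21/4 = -42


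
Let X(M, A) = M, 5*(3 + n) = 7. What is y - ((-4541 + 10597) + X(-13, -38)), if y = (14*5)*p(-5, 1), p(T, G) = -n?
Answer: -5931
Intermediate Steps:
n = -8/5 (n = -3 + (⅕)*7 = -3 + 7/5 = -8/5 ≈ -1.6000)
p(T, G) = 8/5 (p(T, G) = -1*(-8/5) = 8/5)
y = 112 (y = (14*5)*(8/5) = 70*(8/5) = 112)
y - ((-4541 + 10597) + X(-13, -38)) = 112 - ((-4541 + 10597) - 13) = 112 - (6056 - 13) = 112 - 1*6043 = 112 - 6043 = -5931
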